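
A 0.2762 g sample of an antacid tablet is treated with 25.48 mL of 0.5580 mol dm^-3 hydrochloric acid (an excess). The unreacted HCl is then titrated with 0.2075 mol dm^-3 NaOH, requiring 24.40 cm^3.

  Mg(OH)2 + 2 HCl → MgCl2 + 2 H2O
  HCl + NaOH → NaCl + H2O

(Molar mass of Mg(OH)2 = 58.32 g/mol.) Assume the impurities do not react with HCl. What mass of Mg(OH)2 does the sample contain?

n(HCl) added = 0.02548 × 0.5580 = 0.01422 mol
n(NaOH) used in back-titration = 0.02440 × 0.2075 = 5.063 × 10^-3 mol
n(HCl) left over = 5.063 × 10^-3 mol (1:1 ratio)
n(HCl) consumed by analyte = 0.01422 − 5.063 × 10^-3 = 9.155 × 10^-3 mol
From the 1:2 ratio, n(Mg(OH)2) = 1/2 × 9.155 × 10^-3 = 4.577 × 10^-3 mol
mass of Mg(OH)2 = 4.577 × 10^-3 × 58.32 = 0.2670 g

0.2670 g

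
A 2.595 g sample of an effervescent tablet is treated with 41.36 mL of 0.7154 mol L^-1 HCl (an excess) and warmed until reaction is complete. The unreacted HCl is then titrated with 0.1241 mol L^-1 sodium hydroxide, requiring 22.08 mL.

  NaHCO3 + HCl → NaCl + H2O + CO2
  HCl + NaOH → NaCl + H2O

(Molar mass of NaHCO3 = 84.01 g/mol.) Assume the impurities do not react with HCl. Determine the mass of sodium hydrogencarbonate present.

n(HCl) added = 0.04136 × 0.7154 = 0.02959 mol
n(NaOH) used in back-titration = 0.02208 × 0.1241 = 2.740 × 10^-3 mol
n(HCl) left over = 2.740 × 10^-3 mol (1:1 ratio)
n(HCl) consumed by analyte = 0.02959 − 2.740 × 10^-3 = 0.02685 mol
n(NaHCO3) = 0.02685 mol (1:1 ratio)
mass of NaHCO3 = 0.02685 × 84.01 = 2.256 g

2.256 g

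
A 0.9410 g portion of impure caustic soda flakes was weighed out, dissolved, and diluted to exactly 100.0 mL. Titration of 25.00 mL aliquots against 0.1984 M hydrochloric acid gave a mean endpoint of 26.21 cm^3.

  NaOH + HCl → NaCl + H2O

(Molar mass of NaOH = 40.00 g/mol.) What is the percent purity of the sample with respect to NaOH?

n(HCl) per titration = 0.02621 × 0.1984 = 5.200 × 10^-3 mol
n(NaOH) in each aliquot = 5.200 × 10^-3 mol (1:1 ratio)
n(NaOH) in the whole flask = 5.200 × 10^-3 × 100.0/25.00 = 0.02080 mol
mass of NaOH = 0.02080 × 40.00 = 0.8320 g
% NaOH = 0.8320 / 0.9410 × 100 = 88.42 %

88.42 %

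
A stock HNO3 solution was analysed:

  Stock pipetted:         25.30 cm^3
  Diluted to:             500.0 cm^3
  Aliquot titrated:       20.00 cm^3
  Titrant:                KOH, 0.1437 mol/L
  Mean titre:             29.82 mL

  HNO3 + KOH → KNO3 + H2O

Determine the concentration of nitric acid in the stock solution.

4.234 mol/L

n(KOH) = 0.02982 × 0.1437 = 4.285 × 10^-3 mol
n(HNO3) in the aliquot = 4.285 × 10^-3 mol (1:1 ratio)
[HNO3]_dilute = 4.285 × 10^-3 / 0.02000 = 0.2143 mol/L
Dilution factor = 500.0 / 25.30 = 19.76
[HNO3]_stock = 0.2143 × 19.76 = 4.234 mol/L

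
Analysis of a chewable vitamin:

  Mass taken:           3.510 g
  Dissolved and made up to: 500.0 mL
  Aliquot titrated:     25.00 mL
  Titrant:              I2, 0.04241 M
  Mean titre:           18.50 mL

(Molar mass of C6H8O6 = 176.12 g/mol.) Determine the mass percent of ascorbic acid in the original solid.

C6H8O6 + I2 → C6H6O6 + 2 HI
n(I2) per titration = 0.01850 × 0.04241 = 7.846 × 10^-4 mol
n(C6H8O6) in each aliquot = 7.846 × 10^-4 mol (1:1 ratio)
n(C6H8O6) in the whole flask = 7.846 × 10^-4 × 500.0/25.00 = 0.01569 mol
mass of C6H8O6 = 0.01569 × 176.12 = 2.764 g
% C6H8O6 = 2.764 / 3.510 × 100 = 78.74 %

78.74 %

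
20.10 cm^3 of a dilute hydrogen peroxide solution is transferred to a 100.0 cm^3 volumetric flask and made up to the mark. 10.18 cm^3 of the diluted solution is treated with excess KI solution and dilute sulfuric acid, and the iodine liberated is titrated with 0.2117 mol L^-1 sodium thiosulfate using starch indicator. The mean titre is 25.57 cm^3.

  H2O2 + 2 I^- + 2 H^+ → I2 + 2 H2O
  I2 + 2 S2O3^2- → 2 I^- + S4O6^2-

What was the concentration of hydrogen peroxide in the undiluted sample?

n(S2O3^2-) = 0.02557 × 0.2117 = 5.413 × 10^-3 mol
n(I2) = n(S2O3^2-)/2 = 2.707 × 10^-3 mol
n(H2O2) in the aliquot = 2.707 × 10^-3 mol (1:1 ratio)
[H2O2]_dilute = 2.707 × 10^-3 / 0.01018 = 0.2659 mol/L
[H2O2]_original = 0.2659 × 100.0/20.10 = 1.323 mol/L

1.323 mol/L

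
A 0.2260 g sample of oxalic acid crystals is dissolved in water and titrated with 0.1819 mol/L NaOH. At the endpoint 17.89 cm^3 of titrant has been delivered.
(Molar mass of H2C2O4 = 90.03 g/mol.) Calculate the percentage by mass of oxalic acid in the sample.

H2C2O4 + 2 NaOH → Na2C2O4 + 2 H2O
n(NaOH) = 0.01789 L × 0.1819 mol/L = 3.254 × 10^-3 mol
From the 1:2 ratio, n(H2C2O4) = 1/2 × 3.254 × 10^-3 = 1.627 × 10^-3 mol
mass of H2C2O4 = 1.627 × 10^-3 × 90.03 g/mol = 0.1465 g
% H2C2O4 = 0.1465 / 0.2260 × 100 = 64.82 %

64.82 %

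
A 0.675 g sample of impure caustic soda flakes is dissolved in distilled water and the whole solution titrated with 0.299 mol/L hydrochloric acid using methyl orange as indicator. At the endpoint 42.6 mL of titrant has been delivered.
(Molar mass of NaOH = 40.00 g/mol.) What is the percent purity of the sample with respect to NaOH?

NaOH + HCl → NaCl + H2O
n(HCl) = 0.0426 L × 0.299 mol/L = 0.0127 mol
n(NaOH) = 0.0127 mol (1:1 ratio)
mass of NaOH = 0.0127 × 40.00 g/mol = 0.509 g
% NaOH = 0.509 / 0.675 × 100 = 75.5 %

75.5 %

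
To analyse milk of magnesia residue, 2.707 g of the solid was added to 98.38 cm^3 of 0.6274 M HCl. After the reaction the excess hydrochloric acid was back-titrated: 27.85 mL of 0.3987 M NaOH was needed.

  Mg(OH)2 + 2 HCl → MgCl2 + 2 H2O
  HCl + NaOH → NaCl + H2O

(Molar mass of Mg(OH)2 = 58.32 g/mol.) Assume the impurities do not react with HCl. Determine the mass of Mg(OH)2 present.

n(HCl) added = 0.09838 × 0.6274 = 0.06172 mol
n(NaOH) used in back-titration = 0.02785 × 0.3987 = 0.01110 mol
n(HCl) left over = 0.01110 mol (1:1 ratio)
n(HCl) consumed by analyte = 0.06172 − 0.01110 = 0.05062 mol
From the 1:2 ratio, n(Mg(OH)2) = 1/2 × 0.05062 = 0.02531 mol
mass of Mg(OH)2 = 0.02531 × 58.32 = 1.476 g

1.476 g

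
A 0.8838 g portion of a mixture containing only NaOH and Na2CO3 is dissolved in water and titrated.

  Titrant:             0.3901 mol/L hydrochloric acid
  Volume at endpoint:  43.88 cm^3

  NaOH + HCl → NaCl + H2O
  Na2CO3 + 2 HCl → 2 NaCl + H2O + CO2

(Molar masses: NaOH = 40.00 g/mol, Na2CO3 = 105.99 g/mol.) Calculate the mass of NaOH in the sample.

n(HCl) = 0.04388 × 0.3901 = 0.01712 mol
Let x = n(NaOH), y = n(Na2CO3).
Titrant: 1x + 2y = 0.01712;  mass: 40.00x + 105.99y = 0.8838
Solving, x = 1.797 × 10^-3 mol, y = 7.661 × 10^-3 mol
mass of NaOH = 1.797 × 10^-3 × 40.00 = 0.07186 g

0.07186 g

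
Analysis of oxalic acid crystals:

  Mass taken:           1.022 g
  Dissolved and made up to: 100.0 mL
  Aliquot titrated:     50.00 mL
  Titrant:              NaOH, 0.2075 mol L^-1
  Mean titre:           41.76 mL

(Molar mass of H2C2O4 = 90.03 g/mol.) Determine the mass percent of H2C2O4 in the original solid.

H2C2O4 + 2 NaOH → Na2C2O4 + 2 H2O
n(NaOH) per titration = 0.04176 × 0.2075 = 8.665 × 10^-3 mol
From the 1:2 ratio, n(H2C2O4) in each aliquot = 1/2 × 8.665 × 10^-3 = 4.333 × 10^-3 mol
n(H2C2O4) in the whole flask = 4.333 × 10^-3 × 100.0/50.00 = 8.665 × 10^-3 mol
mass of H2C2O4 = 8.665 × 10^-3 × 90.03 = 0.7801 g
% H2C2O4 = 0.7801 / 1.022 × 100 = 76.33 %

76.33 %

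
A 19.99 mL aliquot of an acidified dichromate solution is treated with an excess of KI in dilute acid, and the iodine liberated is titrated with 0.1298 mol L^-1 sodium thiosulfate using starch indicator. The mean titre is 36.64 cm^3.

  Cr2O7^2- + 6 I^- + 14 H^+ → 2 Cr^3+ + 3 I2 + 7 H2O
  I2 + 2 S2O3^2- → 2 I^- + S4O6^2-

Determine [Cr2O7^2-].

0.03965 mol/L

n(S2O3^2-) = 0.03664 × 0.1298 = 4.756 × 10^-3 mol
n(I2) = n(S2O3^2-)/2 = 2.378 × 10^-3 mol
From the 1:3 ratio, n(Cr2O7^2-) in the aliquot = 1/3 × 2.378 × 10^-3 = 7.926 × 10^-4 mol
[Cr2O7^2-] = 7.926 × 10^-4 / 0.01999 = 0.03965 mol/L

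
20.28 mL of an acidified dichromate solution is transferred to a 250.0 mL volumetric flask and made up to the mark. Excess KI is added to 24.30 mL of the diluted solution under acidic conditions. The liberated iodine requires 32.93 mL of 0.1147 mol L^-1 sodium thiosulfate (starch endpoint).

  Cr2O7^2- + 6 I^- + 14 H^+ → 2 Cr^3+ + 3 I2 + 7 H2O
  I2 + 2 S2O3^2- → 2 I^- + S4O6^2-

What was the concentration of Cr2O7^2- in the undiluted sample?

0.3194 mol/L

n(S2O3^2-) = 0.03293 × 0.1147 = 3.777 × 10^-3 mol
n(I2) = n(S2O3^2-)/2 = 1.889 × 10^-3 mol
From the 1:3 ratio, n(Cr2O7^2-) in the aliquot = 1/3 × 1.889 × 10^-3 = 6.295 × 10^-4 mol
[Cr2O7^2-]_dilute = 6.295 × 10^-4 / 0.02430 = 0.02591 mol/L
[Cr2O7^2-]_original = 0.02591 × 250.0/20.28 = 0.3194 mol/L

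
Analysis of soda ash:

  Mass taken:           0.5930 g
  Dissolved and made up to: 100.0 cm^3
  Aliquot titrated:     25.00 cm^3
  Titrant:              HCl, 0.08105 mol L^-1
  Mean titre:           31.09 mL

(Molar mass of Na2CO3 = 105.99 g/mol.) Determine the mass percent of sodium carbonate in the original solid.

90.08 %

Na2CO3 + 2 HCl → 2 NaCl + H2O + CO2
n(HCl) per titration = 0.03109 × 0.08105 = 2.520 × 10^-3 mol
From the 1:2 ratio, n(Na2CO3) in each aliquot = 1/2 × 2.520 × 10^-3 = 1.260 × 10^-3 mol
n(Na2CO3) in the whole flask = 1.260 × 10^-3 × 100.0/25.00 = 5.040 × 10^-3 mol
mass of Na2CO3 = 5.040 × 10^-3 × 105.99 = 0.5342 g
% Na2CO3 = 0.5342 / 0.5930 × 100 = 90.08 %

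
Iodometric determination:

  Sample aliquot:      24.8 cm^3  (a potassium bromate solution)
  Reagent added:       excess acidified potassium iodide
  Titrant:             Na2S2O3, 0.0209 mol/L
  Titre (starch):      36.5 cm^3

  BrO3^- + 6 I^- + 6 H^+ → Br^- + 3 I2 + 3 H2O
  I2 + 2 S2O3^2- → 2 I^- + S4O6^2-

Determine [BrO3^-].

0.00513 mol/L

n(S2O3^2-) = 0.0365 × 0.0209 = 7.63 × 10^-4 mol
n(I2) = n(S2O3^2-)/2 = 3.81 × 10^-4 mol
From the 1:3 ratio, n(BrO3^-) in the aliquot = 1/3 × 3.81 × 10^-4 = 1.27 × 10^-4 mol
[BrO3^-] = 1.27 × 10^-4 / 0.0248 = 0.00513 mol/L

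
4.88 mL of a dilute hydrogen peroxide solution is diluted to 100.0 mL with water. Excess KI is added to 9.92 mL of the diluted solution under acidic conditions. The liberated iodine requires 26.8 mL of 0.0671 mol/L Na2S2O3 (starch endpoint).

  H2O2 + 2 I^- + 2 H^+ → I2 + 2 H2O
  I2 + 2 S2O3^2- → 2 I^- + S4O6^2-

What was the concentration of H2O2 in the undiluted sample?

n(S2O3^2-) = 0.0268 × 0.0671 = 1.80 × 10^-3 mol
n(I2) = n(S2O3^2-)/2 = 8.99 × 10^-4 mol
n(H2O2) in the aliquot = 8.99 × 10^-4 mol (1:1 ratio)
[H2O2]_dilute = 8.99 × 10^-4 / 0.00992 = 0.0906 mol/L
[H2O2]_original = 0.0906 × 100.0/4.88 = 1.86 mol/L

1.86 mol/L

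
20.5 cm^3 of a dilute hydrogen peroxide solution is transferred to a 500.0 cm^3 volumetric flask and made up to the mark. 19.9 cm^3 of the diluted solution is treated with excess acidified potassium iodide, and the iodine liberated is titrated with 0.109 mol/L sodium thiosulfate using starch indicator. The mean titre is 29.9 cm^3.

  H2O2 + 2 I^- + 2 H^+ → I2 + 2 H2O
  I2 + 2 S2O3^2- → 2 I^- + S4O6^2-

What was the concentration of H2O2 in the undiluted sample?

n(S2O3^2-) = 0.0299 × 0.109 = 3.26 × 10^-3 mol
n(I2) = n(S2O3^2-)/2 = 1.63 × 10^-3 mol
n(H2O2) in the aliquot = 1.63 × 10^-3 mol (1:1 ratio)
[H2O2]_dilute = 1.63 × 10^-3 / 0.0199 = 0.0819 mol/L
[H2O2]_original = 0.0819 × 500.0/20.5 = 2.00 mol/L

2.00 mol/L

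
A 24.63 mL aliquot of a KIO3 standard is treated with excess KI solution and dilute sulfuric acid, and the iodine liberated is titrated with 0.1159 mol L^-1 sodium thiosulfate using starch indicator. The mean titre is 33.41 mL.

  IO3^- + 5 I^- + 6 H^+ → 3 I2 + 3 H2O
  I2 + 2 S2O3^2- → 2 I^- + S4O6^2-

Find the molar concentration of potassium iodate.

0.02620 mol/L

n(S2O3^2-) = 0.03341 × 0.1159 = 3.872 × 10^-3 mol
n(I2) = n(S2O3^2-)/2 = 1.936 × 10^-3 mol
From the 1:3 ratio, n(IO3^-) in the aliquot = 1/3 × 1.936 × 10^-3 = 6.454 × 10^-4 mol
[IO3^-] = 6.454 × 10^-4 / 0.02463 = 0.02620 mol/L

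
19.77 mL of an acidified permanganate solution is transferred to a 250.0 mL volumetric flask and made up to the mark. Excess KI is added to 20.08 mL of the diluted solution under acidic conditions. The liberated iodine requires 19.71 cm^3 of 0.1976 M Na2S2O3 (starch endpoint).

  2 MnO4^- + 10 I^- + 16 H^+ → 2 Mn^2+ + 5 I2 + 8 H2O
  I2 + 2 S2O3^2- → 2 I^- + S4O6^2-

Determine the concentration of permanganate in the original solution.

n(S2O3^2-) = 0.01971 × 0.1976 = 3.895 × 10^-3 mol
n(I2) = n(S2O3^2-)/2 = 1.947 × 10^-3 mol
From the 2:5 ratio, n(MnO4^-) in the aliquot = 2/5 × 1.947 × 10^-3 = 7.789 × 10^-4 mol
[MnO4^-]_dilute = 7.789 × 10^-4 / 0.02008 = 0.03879 mol/L
[MnO4^-]_original = 0.03879 × 250.0/19.77 = 0.4905 mol/L

0.4905 M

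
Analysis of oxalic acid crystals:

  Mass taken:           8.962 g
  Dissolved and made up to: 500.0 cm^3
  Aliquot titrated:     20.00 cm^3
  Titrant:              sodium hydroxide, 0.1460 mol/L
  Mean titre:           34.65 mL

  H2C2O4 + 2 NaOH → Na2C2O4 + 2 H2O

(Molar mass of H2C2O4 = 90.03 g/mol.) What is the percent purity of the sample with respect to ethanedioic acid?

n(NaOH) per titration = 0.03465 × 0.1460 = 5.059 × 10^-3 mol
From the 1:2 ratio, n(H2C2O4) in each aliquot = 1/2 × 5.059 × 10^-3 = 2.529 × 10^-3 mol
n(H2C2O4) in the whole flask = 2.529 × 10^-3 × 500.0/20.00 = 0.06324 mol
mass of H2C2O4 = 0.06324 × 90.03 = 5.693 g
% H2C2O4 = 5.693 / 8.962 × 100 = 63.53 %

63.53 %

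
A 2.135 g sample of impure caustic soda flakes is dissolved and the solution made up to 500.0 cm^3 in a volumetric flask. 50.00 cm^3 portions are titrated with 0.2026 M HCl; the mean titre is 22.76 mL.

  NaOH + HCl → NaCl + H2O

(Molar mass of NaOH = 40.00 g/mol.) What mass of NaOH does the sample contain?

1.844 g

n(HCl) per titration = 0.02276 × 0.2026 = 4.611 × 10^-3 mol
n(NaOH) in each aliquot = 4.611 × 10^-3 mol (1:1 ratio)
n(NaOH) in the whole flask = 4.611 × 10^-3 × 500.0/50.00 = 0.04611 mol
mass of NaOH = 0.04611 × 40.00 = 1.844 g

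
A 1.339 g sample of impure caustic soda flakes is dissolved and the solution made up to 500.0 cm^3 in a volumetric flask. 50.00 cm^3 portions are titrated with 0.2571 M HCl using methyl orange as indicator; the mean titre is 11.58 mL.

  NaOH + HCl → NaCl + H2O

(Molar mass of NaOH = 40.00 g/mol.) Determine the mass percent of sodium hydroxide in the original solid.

88.94 %

n(HCl) per titration = 0.01158 × 0.2571 = 2.977 × 10^-3 mol
n(NaOH) in each aliquot = 2.977 × 10^-3 mol (1:1 ratio)
n(NaOH) in the whole flask = 2.977 × 10^-3 × 500.0/50.00 = 0.02977 mol
mass of NaOH = 0.02977 × 40.00 = 1.191 g
% NaOH = 1.191 / 1.339 × 100 = 88.94 %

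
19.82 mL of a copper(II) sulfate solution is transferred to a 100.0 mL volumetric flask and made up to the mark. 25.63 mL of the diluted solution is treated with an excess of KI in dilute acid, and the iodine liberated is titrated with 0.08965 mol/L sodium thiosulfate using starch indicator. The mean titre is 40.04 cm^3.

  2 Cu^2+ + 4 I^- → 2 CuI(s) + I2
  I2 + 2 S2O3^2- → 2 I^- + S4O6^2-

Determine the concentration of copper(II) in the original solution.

0.7066 mol/L

n(S2O3^2-) = 0.04004 × 0.08965 = 3.590 × 10^-3 mol
n(I2) = n(S2O3^2-)/2 = 1.795 × 10^-3 mol
From the 2:1 ratio, n(Cu2+) in the aliquot = 2/1 × 1.795 × 10^-3 = 3.590 × 10^-3 mol
[Cu2+]_dilute = 3.590 × 10^-3 / 0.02563 = 0.1401 mol/L
[Cu2+]_original = 0.1401 × 100.0/19.82 = 0.7066 mol/L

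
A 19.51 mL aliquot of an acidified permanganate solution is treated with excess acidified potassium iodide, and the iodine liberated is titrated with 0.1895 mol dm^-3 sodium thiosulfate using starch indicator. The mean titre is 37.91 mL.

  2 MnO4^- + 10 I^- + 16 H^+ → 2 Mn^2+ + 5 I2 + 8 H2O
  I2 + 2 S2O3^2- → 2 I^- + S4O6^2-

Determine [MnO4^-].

n(S2O3^2-) = 0.03791 × 0.1895 = 7.184 × 10^-3 mol
n(I2) = n(S2O3^2-)/2 = 3.592 × 10^-3 mol
From the 2:5 ratio, n(MnO4^-) in the aliquot = 2/5 × 3.592 × 10^-3 = 1.437 × 10^-3 mol
[MnO4^-] = 1.437 × 10^-3 / 0.01951 = 0.07364 mol/L

0.07364 mol/L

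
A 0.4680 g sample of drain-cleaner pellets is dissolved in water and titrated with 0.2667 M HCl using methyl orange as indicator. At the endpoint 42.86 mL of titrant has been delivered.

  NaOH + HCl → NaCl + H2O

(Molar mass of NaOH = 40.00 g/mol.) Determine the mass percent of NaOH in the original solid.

n(HCl) = 0.04286 L × 0.2667 mol/L = 0.01143 mol
n(NaOH) = 0.01143 mol (1:1 ratio)
mass of NaOH = 0.01143 × 40.00 g/mol = 0.4572 g
% NaOH = 0.4572 / 0.4680 × 100 = 97.70 %

97.70 %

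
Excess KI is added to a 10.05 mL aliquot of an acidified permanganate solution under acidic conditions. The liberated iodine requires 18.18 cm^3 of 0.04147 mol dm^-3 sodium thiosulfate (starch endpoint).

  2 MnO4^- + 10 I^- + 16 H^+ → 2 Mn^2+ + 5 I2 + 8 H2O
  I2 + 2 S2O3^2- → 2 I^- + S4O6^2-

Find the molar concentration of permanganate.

n(S2O3^2-) = 0.01818 × 0.04147 = 7.539 × 10^-4 mol
n(I2) = n(S2O3^2-)/2 = 3.770 × 10^-4 mol
From the 2:5 ratio, n(MnO4^-) in the aliquot = 2/5 × 3.770 × 10^-4 = 1.508 × 10^-4 mol
[MnO4^-] = 1.508 × 10^-4 / 0.01005 = 0.01500 mol/L

0.01500 mol/L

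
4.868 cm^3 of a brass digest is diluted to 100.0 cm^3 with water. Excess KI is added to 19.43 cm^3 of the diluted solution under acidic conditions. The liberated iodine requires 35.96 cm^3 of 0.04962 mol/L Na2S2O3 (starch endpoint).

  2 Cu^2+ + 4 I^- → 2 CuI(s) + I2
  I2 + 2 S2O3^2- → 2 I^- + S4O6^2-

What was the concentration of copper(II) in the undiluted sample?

1.886 mol/L

n(S2O3^2-) = 0.03596 × 0.04962 = 1.784 × 10^-3 mol
n(I2) = n(S2O3^2-)/2 = 8.922 × 10^-4 mol
From the 2:1 ratio, n(Cu2+) in the aliquot = 2/1 × 8.922 × 10^-4 = 1.784 × 10^-3 mol
[Cu2+]_dilute = 1.784 × 10^-3 / 0.01943 = 0.09183 mol/L
[Cu2+]_original = 0.09183 × 100.0/4.868 = 1.886 mol/L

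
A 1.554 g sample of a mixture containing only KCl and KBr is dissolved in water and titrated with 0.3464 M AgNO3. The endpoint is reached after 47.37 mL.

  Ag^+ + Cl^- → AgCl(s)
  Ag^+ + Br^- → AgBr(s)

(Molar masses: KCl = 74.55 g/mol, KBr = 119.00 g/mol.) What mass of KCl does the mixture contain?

n(AgNO3) = 0.04737 × 0.3464 = 0.01641 mol
Let x = n(KCl), y = n(KBr).
Titrant: 1x + 1y = 0.01641;  mass: 74.55x + 119.00y = 1.554
Solving, x = 8.969 × 10^-3 mol, y = 7.440 × 10^-3 mol
mass of KCl = 8.969 × 10^-3 × 74.55 = 0.6686 g

0.6686 g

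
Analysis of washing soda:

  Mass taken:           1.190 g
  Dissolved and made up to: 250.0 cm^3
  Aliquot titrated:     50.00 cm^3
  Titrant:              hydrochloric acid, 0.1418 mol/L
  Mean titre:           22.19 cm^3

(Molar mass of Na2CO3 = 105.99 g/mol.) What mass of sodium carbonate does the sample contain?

Na2CO3 + 2 HCl → 2 NaCl + H2O + CO2
n(HCl) per titration = 0.02219 × 0.1418 = 3.147 × 10^-3 mol
From the 1:2 ratio, n(Na2CO3) in each aliquot = 1/2 × 3.147 × 10^-3 = 1.573 × 10^-3 mol
n(Na2CO3) in the whole flask = 1.573 × 10^-3 × 250.0/50.00 = 7.866 × 10^-3 mol
mass of Na2CO3 = 7.866 × 10^-3 × 105.99 = 0.8338 g

0.8338 g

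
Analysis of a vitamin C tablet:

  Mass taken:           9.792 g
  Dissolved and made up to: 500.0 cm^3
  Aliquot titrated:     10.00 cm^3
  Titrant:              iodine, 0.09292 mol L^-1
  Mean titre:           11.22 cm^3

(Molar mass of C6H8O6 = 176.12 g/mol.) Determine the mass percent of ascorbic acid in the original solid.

C6H8O6 + I2 → C6H6O6 + 2 HI
n(I2) per titration = 0.01122 × 0.09292 = 1.043 × 10^-3 mol
n(C6H8O6) in each aliquot = 1.043 × 10^-3 mol (1:1 ratio)
n(C6H8O6) in the whole flask = 1.043 × 10^-3 × 500.0/10.00 = 0.05213 mol
mass of C6H8O6 = 0.05213 × 176.12 = 9.181 g
% C6H8O6 = 9.181 / 9.792 × 100 = 93.76 %

93.76 %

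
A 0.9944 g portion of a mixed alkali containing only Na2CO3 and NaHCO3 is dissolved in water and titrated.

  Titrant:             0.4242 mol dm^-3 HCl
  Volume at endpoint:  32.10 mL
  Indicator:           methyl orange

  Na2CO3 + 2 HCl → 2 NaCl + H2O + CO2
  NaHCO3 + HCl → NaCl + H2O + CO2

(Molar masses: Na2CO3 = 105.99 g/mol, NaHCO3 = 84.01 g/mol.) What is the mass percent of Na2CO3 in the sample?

n(HCl) = 0.03210 × 0.4242 = 0.01362 mol
Let x = n(Na2CO3), y = n(NaHCO3).
Titrant: 2x + 1y = 0.01362;  mass: 105.99x + 84.01y = 0.9944
Solving, x = 2.411 × 10^-3 mol, y = 8.795 × 10^-3 mol
mass of Na2CO3 = 2.411 × 10^-3 × 105.99 = 0.2555 g
% Na2CO3 = 0.2555 / 0.9944 × 100 = 25.70 %

25.70 %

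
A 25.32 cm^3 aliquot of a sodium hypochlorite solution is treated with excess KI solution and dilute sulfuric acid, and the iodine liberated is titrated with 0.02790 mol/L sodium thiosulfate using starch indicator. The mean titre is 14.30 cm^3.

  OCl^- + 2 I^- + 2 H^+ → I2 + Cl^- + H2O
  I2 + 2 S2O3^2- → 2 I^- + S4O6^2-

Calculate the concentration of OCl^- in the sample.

n(S2O3^2-) = 0.01430 × 0.02790 = 3.990 × 10^-4 mol
n(I2) = n(S2O3^2-)/2 = 1.995 × 10^-4 mol
n(OCl^-) in the aliquot = 1.995 × 10^-4 mol (1:1 ratio)
[OCl^-] = 1.995 × 10^-4 / 0.02532 = 0.007879 mol/L

0.007879 mol/L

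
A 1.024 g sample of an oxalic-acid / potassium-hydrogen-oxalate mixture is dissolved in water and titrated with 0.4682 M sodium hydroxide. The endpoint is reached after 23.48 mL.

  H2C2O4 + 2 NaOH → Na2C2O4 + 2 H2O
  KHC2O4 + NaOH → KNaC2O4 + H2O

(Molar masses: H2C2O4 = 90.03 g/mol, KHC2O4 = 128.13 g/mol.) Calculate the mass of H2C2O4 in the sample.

0.2083 g

n(NaOH) = 0.02348 × 0.4682 = 0.01099 mol
Let x = n(H2C2O4), y = n(KHC2O4).
Titrant: 2x + 1y = 0.01099;  mass: 90.03x + 128.13y = 1.024
Solving, x = 2.314 × 10^-3 mol, y = 6.366 × 10^-3 mol
mass of H2C2O4 = 2.314 × 10^-3 × 90.03 = 0.2083 g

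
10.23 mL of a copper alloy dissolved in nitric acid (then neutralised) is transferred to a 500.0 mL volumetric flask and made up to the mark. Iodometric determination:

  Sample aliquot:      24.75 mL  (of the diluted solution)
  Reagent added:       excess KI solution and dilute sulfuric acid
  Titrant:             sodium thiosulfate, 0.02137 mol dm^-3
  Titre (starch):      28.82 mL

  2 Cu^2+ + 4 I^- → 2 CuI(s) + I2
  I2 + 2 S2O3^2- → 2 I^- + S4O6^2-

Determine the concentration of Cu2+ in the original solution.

n(S2O3^2-) = 0.02882 × 0.02137 = 6.159 × 10^-4 mol
n(I2) = n(S2O3^2-)/2 = 3.079 × 10^-4 mol
From the 2:1 ratio, n(Cu2+) in the aliquot = 2/1 × 3.079 × 10^-4 = 6.159 × 10^-4 mol
[Cu2+]_dilute = 6.159 × 10^-4 / 0.02475 = 0.02488 mol/L
[Cu2+]_original = 0.02488 × 500.0/10.23 = 1.216 mol/L

1.216 mol/L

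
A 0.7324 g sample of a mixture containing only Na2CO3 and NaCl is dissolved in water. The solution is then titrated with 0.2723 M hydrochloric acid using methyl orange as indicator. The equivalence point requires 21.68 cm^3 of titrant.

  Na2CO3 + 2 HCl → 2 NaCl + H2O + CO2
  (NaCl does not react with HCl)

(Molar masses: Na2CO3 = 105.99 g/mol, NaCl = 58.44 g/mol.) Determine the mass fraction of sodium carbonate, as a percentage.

42.72 %

n(HCl) = 0.02168 × 0.2723 = 5.903 × 10^-3 mol
Let x = n(Na2CO3), y = n(NaCl).
Titrant: 2x = 5.903 × 10^-3;  mass: 105.99x + 58.44y = 0.7324
Solving, x = 2.952 × 10^-3 mol, y = 7.179 × 10^-3 mol
mass of Na2CO3 = 2.952 × 10^-3 × 105.99 = 0.3129 g
% Na2CO3 = 0.3129 / 0.7324 × 100 = 42.72 %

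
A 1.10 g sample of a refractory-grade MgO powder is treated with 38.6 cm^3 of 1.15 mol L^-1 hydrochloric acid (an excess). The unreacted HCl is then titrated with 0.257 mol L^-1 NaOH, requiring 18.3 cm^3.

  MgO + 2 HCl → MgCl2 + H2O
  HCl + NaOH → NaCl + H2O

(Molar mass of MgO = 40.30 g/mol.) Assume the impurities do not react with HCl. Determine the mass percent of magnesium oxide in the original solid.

72.7 %

n(HCl) added = 0.0386 × 1.15 = 0.0444 mol
n(NaOH) used in back-titration = 0.0183 × 0.257 = 4.70 × 10^-3 mol
n(HCl) left over = 4.70 × 10^-3 mol (1:1 ratio)
n(HCl) consumed by analyte = 0.0444 − 4.70 × 10^-3 = 0.0397 mol
From the 1:2 ratio, n(MgO) = 1/2 × 0.0397 = 0.0198 mol
mass of MgO = 0.0198 × 40.30 = 0.800 g
% MgO = 0.800 / 1.10 × 100 = 72.7 %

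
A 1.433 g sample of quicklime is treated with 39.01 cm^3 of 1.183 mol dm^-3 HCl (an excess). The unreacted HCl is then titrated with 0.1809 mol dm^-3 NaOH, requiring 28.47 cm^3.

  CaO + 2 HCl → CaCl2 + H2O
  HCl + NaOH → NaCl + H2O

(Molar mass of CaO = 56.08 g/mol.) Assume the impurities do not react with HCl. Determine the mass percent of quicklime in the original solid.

n(HCl) added = 0.03901 × 1.183 = 0.04615 mol
n(NaOH) used in back-titration = 0.02847 × 0.1809 = 5.150 × 10^-3 mol
n(HCl) left over = 5.150 × 10^-3 mol (1:1 ratio)
n(HCl) consumed by analyte = 0.04615 − 5.150 × 10^-3 = 0.04100 mol
From the 1:2 ratio, n(CaO) = 1/2 × 0.04100 = 0.02050 mol
mass of CaO = 0.02050 × 56.08 = 1.150 g
% CaO = 1.150 / 1.433 × 100 = 80.22 %

80.22 %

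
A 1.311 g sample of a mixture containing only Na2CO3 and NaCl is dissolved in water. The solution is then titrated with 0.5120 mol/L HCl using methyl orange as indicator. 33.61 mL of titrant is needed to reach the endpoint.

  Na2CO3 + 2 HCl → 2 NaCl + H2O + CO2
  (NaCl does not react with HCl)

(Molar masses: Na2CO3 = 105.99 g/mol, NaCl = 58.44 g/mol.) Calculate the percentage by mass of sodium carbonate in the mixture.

69.56 %

n(HCl) = 0.03361 × 0.5120 = 0.01721 mol
Let x = n(Na2CO3), y = n(NaCl).
Titrant: 2x = 0.01721;  mass: 105.99x + 58.44y = 1.311
Solving, x = 8.604 × 10^-3 mol, y = 6.828 × 10^-3 mol
mass of Na2CO3 = 8.604 × 10^-3 × 105.99 = 0.9120 g
% Na2CO3 = 0.9120 / 1.311 × 100 = 69.56 %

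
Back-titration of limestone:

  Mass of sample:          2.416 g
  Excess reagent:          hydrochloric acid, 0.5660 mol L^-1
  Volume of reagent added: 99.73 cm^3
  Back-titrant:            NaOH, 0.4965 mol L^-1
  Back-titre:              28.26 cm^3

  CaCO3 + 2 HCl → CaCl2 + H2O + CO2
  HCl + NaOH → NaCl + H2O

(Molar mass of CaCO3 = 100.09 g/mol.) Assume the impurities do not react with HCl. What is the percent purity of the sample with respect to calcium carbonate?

87.86 %

n(HCl) added = 0.09973 × 0.5660 = 0.05645 mol
n(NaOH) used in back-titration = 0.02826 × 0.4965 = 0.01403 mol
n(HCl) left over = 0.01403 mol (1:1 ratio)
n(HCl) consumed by analyte = 0.05645 − 0.01403 = 0.04242 mol
From the 1:2 ratio, n(CaCO3) = 1/2 × 0.04242 = 0.02121 mol
mass of CaCO3 = 0.02121 × 100.09 = 2.123 g
% CaCO3 = 2.123 / 2.416 × 100 = 87.86 %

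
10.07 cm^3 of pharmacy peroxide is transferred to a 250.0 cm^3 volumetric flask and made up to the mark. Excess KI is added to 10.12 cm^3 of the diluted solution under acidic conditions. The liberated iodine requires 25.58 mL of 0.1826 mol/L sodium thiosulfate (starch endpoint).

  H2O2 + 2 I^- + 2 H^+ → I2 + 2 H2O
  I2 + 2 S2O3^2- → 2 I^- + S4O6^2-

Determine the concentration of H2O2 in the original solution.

n(S2O3^2-) = 0.02558 × 0.1826 = 4.671 × 10^-3 mol
n(I2) = n(S2O3^2-)/2 = 2.335 × 10^-3 mol
n(H2O2) in the aliquot = 2.335 × 10^-3 mol (1:1 ratio)
[H2O2]_dilute = 2.335 × 10^-3 / 0.01012 = 0.2308 mol/L
[H2O2]_original = 0.2308 × 250.0/10.07 = 5.729 mol/L

5.729 mol/L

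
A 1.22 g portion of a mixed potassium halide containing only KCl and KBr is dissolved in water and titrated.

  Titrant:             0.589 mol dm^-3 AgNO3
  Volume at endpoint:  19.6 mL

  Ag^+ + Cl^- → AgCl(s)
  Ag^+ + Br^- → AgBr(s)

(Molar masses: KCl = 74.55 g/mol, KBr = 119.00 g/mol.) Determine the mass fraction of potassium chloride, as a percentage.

n(AgNO3) = 0.0196 × 0.589 = 0.0115 mol
Let x = n(KCl), y = n(KBr).
Titrant: 1x + 1y = 0.0115;  mass: 74.55x + 119.00y = 1.22
Solving, x = 3.46 × 10^-3 mol, y = 8.08 × 10^-3 mol
mass of KCl = 3.46 × 10^-3 × 74.55 = 0.258 g
% KCl = 0.258 / 1.22 × 100 = 21.1 %

21.1 %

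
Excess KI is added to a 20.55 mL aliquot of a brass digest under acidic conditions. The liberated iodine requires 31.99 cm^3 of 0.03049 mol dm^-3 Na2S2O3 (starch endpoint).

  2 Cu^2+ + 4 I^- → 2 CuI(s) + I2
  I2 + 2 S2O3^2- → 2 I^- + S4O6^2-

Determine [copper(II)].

0.04746 mol/L

n(S2O3^2-) = 0.03199 × 0.03049 = 9.754 × 10^-4 mol
n(I2) = n(S2O3^2-)/2 = 4.877 × 10^-4 mol
From the 2:1 ratio, n(Cu2+) in the aliquot = 2/1 × 4.877 × 10^-4 = 9.754 × 10^-4 mol
[Cu2+] = 9.754 × 10^-4 / 0.02055 = 0.04746 mol/L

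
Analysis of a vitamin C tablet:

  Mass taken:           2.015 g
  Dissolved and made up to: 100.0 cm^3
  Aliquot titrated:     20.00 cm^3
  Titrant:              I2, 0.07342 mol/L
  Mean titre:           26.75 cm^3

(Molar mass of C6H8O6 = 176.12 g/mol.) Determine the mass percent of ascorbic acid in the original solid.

85.83 %

C6H8O6 + I2 → C6H6O6 + 2 HI
n(I2) per titration = 0.02675 × 0.07342 = 1.964 × 10^-3 mol
n(C6H8O6) in each aliquot = 1.964 × 10^-3 mol (1:1 ratio)
n(C6H8O6) in the whole flask = 1.964 × 10^-3 × 100.0/20.00 = 9.820 × 10^-3 mol
mass of C6H8O6 = 9.820 × 10^-3 × 176.12 = 1.729 g
% C6H8O6 = 1.729 / 2.015 × 100 = 85.83 %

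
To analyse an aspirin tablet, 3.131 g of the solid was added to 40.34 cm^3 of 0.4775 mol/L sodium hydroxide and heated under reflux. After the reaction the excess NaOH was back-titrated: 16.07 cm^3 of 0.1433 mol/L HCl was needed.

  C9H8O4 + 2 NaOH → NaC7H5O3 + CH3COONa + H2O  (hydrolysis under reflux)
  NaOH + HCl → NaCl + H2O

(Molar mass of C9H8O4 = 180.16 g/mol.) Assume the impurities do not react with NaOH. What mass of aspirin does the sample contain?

n(NaOH) added = 0.04034 × 0.4775 = 0.01926 mol
n(HCl) used in back-titration = 0.01607 × 0.1433 = 2.303 × 10^-3 mol
n(NaOH) left over = 2.303 × 10^-3 mol (1:1 ratio)
n(NaOH) consumed by analyte = 0.01926 − 2.303 × 10^-3 = 0.01696 mol
From the 1:2 ratio, n(C9H8O4) = 1/2 × 0.01696 = 8.480 × 10^-3 mol
mass of C9H8O4 = 8.480 × 10^-3 × 180.16 = 1.528 g

1.528 g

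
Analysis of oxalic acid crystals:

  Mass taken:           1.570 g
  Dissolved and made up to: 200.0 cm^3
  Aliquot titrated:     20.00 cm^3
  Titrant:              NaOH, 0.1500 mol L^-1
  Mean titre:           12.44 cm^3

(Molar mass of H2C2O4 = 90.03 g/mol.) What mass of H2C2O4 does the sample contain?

0.8400 g

H2C2O4 + 2 NaOH → Na2C2O4 + 2 H2O
n(NaOH) per titration = 0.01244 × 0.1500 = 1.866 × 10^-3 mol
From the 1:2 ratio, n(H2C2O4) in each aliquot = 1/2 × 1.866 × 10^-3 = 9.330 × 10^-4 mol
n(H2C2O4) in the whole flask = 9.330 × 10^-4 × 200.0/20.00 = 9.330 × 10^-3 mol
mass of H2C2O4 = 9.330 × 10^-3 × 90.03 = 0.8400 g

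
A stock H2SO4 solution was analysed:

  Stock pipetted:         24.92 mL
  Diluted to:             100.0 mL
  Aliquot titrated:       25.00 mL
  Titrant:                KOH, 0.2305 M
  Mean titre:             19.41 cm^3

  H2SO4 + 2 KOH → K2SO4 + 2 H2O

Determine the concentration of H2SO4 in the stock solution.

n(KOH) = 0.01941 × 0.2305 = 4.474 × 10^-3 mol
From the 1:2 ratio, n(H2SO4) in the aliquot = 1/2 × 4.474 × 10^-3 = 2.237 × 10^-3 mol
[H2SO4]_dilute = 2.237 × 10^-3 / 0.02500 = 0.08948 mol/L
Dilution factor = 100.0 / 24.92 = 4.013
[H2SO4]_stock = 0.08948 × 4.013 = 0.3591 mol/L

0.3591 M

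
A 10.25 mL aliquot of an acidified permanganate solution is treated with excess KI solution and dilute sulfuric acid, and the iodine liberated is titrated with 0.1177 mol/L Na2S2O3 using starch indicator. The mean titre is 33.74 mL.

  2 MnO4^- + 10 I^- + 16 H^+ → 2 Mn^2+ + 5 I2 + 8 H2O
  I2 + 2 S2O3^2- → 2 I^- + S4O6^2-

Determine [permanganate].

0.07749 mol/L

n(S2O3^2-) = 0.03374 × 0.1177 = 3.971 × 10^-3 mol
n(I2) = n(S2O3^2-)/2 = 1.986 × 10^-3 mol
From the 2:5 ratio, n(MnO4^-) in the aliquot = 2/5 × 1.986 × 10^-3 = 7.942 × 10^-4 mol
[MnO4^-] = 7.942 × 10^-4 / 0.01025 = 0.07749 mol/L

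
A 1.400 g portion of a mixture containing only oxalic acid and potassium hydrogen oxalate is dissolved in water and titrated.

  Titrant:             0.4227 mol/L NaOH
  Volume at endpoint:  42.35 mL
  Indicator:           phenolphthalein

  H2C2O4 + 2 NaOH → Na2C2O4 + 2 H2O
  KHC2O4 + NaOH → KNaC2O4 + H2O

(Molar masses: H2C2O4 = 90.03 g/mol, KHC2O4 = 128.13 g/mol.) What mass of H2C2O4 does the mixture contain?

0.4840 g

n(NaOH) = 0.04235 × 0.4227 = 0.01790 mol
Let x = n(H2C2O4), y = n(KHC2O4).
Titrant: 2x + 1y = 0.01790;  mass: 90.03x + 128.13y = 1.400
Solving, x = 5.376 × 10^-3 mol, y = 7.149 × 10^-3 mol
mass of H2C2O4 = 5.376 × 10^-3 × 90.03 = 0.4840 g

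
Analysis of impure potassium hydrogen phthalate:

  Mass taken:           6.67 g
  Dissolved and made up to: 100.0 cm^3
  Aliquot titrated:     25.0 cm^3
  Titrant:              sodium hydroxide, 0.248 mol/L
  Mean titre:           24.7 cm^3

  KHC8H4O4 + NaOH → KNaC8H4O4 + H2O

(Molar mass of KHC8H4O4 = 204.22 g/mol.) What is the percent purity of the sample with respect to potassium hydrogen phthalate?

75.0 %

n(NaOH) per titration = 0.0247 × 0.248 = 6.13 × 10^-3 mol
n(KHC8H4O4) in each aliquot = 6.13 × 10^-3 mol (1:1 ratio)
n(KHC8H4O4) in the whole flask = 6.13 × 10^-3 × 100.0/25.0 = 0.0245 mol
mass of KHC8H4O4 = 0.0245 × 204.22 = 5.00 g
% KHC8H4O4 = 5.00 / 6.67 × 100 = 75.0 %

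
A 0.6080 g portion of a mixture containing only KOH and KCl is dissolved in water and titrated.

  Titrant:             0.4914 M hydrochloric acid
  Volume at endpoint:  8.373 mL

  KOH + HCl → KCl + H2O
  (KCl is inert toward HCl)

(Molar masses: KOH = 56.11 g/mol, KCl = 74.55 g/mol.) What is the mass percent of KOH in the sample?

n(HCl) = 0.008373 × 0.4914 = 4.114 × 10^-3 mol
Let x = n(KOH), y = n(KCl).
Titrant: 1x = 4.114 × 10^-3;  mass: 56.11x + 74.55y = 0.6080
Solving, x = 4.114 × 10^-3 mol, y = 5.059 × 10^-3 mol
mass of KOH = 4.114 × 10^-3 × 56.11 = 0.2309 g
% KOH = 0.2309 / 0.6080 × 100 = 37.97 %

37.97 %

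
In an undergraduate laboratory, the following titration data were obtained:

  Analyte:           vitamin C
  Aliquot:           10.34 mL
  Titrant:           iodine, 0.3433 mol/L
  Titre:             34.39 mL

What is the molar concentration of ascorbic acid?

C6H8O6 + I2 → C6H6O6 + 2 HI
n(I2) = 0.03439 L × 0.3433 mol/L = 0.01181 mol
n(C6H8O6) = 0.01181 mol (1:1 mole ratio)
[C6H8O6] = 0.01181 mol / 0.01034 L = 1.142 mol/L

1.142 mol/L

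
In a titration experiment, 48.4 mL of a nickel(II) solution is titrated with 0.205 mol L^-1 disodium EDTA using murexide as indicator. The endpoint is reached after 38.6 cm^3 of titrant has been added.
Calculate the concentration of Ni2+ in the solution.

0.163 mol/L

Ni^2+ + EDTA^4- → [Ni(EDTA)]^2-
n(EDTA) = 0.0386 L × 0.205 mol/L = 7.91 × 10^-3 mol
n(Ni2+) = 7.91 × 10^-3 mol (1:1 mole ratio)
[Ni2+] = 7.91 × 10^-3 mol / 0.0484 L = 0.163 mol/L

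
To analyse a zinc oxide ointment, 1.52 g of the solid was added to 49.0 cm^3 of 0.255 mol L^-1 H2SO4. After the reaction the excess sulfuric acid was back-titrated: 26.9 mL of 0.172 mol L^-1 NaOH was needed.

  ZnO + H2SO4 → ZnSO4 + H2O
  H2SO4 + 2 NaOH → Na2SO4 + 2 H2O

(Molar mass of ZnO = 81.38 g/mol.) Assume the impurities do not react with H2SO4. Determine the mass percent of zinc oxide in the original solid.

n(H2SO4) added = 0.0490 × 0.255 = 0.0125 mol
n(NaOH) used in back-titration = 0.0269 × 0.172 = 4.63 × 10^-3 mol
From the 1:2 ratio, n(H2SO4) left over = 1/2 × 4.63 × 10^-3 = 2.31 × 10^-3 mol
n(H2SO4) consumed by analyte = 0.0125 − 2.31 × 10^-3 = 0.0102 mol
n(ZnO) = 0.0102 mol (1:1 ratio)
mass of ZnO = 0.0102 × 81.38 = 0.829 g
% ZnO = 0.829 / 1.52 × 100 = 54.5 %

54.5 %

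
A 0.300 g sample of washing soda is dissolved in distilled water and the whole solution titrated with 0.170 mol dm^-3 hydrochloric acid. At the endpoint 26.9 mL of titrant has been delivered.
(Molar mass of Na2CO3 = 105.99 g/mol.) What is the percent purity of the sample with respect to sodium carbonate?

80.8 %

Na2CO3 + 2 HCl → 2 NaCl + H2O + CO2
n(HCl) = 0.0269 L × 0.170 mol/L = 4.57 × 10^-3 mol
From the 1:2 ratio, n(Na2CO3) = 1/2 × 4.57 × 10^-3 = 2.29 × 10^-3 mol
mass of Na2CO3 = 2.29 × 10^-3 × 105.99 g/mol = 0.242 g
% Na2CO3 = 0.242 / 0.300 × 100 = 80.8 %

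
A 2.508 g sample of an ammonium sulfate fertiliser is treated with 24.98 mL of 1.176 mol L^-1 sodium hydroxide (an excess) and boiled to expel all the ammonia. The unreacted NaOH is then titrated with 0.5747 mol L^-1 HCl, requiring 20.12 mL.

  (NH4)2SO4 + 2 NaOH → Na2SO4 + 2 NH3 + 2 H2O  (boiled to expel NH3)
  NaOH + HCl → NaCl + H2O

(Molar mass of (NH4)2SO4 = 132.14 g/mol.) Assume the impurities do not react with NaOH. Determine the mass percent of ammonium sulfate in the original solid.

46.93 %

n(NaOH) added = 0.02498 × 1.176 = 0.02938 mol
n(HCl) used in back-titration = 0.02012 × 0.5747 = 0.01156 mol
n(NaOH) left over = 0.01156 mol (1:1 ratio)
n(NaOH) consumed by analyte = 0.02938 − 0.01156 = 0.01781 mol
From the 1:2 ratio, n((NH4)2SO4) = 1/2 × 0.01781 = 8.907 × 10^-3 mol
mass of (NH4)2SO4 = 8.907 × 10^-3 × 132.14 = 1.177 g
% (NH4)2SO4 = 1.177 / 2.508 × 100 = 46.93 %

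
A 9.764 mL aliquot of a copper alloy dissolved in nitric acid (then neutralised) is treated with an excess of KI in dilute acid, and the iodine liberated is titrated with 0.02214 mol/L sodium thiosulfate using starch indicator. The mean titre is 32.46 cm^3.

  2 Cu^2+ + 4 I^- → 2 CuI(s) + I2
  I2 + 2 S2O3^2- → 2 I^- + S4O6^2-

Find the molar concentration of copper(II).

n(S2O3^2-) = 0.03246 × 0.02214 = 7.187 × 10^-4 mol
n(I2) = n(S2O3^2-)/2 = 3.593 × 10^-4 mol
From the 2:1 ratio, n(Cu2+) in the aliquot = 2/1 × 3.593 × 10^-4 = 7.187 × 10^-4 mol
[Cu2+] = 7.187 × 10^-4 / 0.009764 = 0.07360 mol/L

0.07360 mol/L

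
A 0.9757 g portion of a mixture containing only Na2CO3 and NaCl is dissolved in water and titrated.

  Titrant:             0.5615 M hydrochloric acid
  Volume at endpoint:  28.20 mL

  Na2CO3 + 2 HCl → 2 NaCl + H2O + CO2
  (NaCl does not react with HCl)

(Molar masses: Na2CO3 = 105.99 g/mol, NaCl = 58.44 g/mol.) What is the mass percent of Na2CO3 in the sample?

n(HCl) = 0.02820 × 0.5615 = 0.01583 mol
Let x = n(Na2CO3), y = n(NaCl).
Titrant: 2x = 0.01583;  mass: 105.99x + 58.44y = 0.9757
Solving, x = 7.917 × 10^-3 mol, y = 2.337 × 10^-3 mol
mass of Na2CO3 = 7.917 × 10^-3 × 105.99 = 0.8391 g
% Na2CO3 = 0.8391 / 0.9757 × 100 = 86.00 %

86.00 %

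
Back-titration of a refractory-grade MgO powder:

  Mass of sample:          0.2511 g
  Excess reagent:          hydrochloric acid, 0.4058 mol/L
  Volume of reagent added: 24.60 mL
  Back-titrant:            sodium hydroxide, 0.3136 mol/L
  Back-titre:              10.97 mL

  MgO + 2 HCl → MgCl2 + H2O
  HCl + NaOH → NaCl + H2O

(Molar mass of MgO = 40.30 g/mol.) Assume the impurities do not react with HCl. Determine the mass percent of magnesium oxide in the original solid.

n(HCl) added = 0.02460 × 0.4058 = 9.983 × 10^-3 mol
n(NaOH) used in back-titration = 0.01097 × 0.3136 = 3.440 × 10^-3 mol
n(HCl) left over = 3.440 × 10^-3 mol (1:1 ratio)
n(HCl) consumed by analyte = 9.983 × 10^-3 − 3.440 × 10^-3 = 6.542 × 10^-3 mol
From the 1:2 ratio, n(MgO) = 1/2 × 6.542 × 10^-3 = 3.271 × 10^-3 mol
mass of MgO = 3.271 × 10^-3 × 40.30 = 0.1318 g
% MgO = 0.1318 / 0.2511 × 100 = 52.50 %

52.50 %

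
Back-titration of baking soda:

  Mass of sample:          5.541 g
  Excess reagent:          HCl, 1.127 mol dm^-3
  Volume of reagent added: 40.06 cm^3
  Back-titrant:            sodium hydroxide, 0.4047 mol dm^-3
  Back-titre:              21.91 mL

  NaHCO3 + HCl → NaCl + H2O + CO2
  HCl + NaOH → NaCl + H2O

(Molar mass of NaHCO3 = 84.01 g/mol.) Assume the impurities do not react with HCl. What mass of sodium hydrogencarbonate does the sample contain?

n(HCl) added = 0.04006 × 1.127 = 0.04515 mol
n(NaOH) used in back-titration = 0.02191 × 0.4047 = 8.867 × 10^-3 mol
n(HCl) left over = 8.867 × 10^-3 mol (1:1 ratio)
n(HCl) consumed by analyte = 0.04515 − 8.867 × 10^-3 = 0.03628 mol
n(NaHCO3) = 0.03628 mol (1:1 ratio)
mass of NaHCO3 = 0.03628 × 84.01 = 3.048 g

3.048 g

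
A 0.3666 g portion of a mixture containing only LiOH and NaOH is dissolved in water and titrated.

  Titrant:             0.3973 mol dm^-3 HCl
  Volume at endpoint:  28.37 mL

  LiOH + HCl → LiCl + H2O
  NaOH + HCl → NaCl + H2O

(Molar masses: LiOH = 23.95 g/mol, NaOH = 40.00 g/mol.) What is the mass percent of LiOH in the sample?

34.30 %

n(HCl) = 0.02837 × 0.3973 = 0.01127 mol
Let x = n(LiOH), y = n(NaOH).
Titrant: 1x + 1y = 0.01127;  mass: 23.95x + 40.00y = 0.3666
Solving, x = 5.250 × 10^-3 mol, y = 6.022 × 10^-3 mol
mass of LiOH = 5.250 × 10^-3 × 23.95 = 0.1257 g
% LiOH = 0.1257 / 0.3666 × 100 = 34.30 %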